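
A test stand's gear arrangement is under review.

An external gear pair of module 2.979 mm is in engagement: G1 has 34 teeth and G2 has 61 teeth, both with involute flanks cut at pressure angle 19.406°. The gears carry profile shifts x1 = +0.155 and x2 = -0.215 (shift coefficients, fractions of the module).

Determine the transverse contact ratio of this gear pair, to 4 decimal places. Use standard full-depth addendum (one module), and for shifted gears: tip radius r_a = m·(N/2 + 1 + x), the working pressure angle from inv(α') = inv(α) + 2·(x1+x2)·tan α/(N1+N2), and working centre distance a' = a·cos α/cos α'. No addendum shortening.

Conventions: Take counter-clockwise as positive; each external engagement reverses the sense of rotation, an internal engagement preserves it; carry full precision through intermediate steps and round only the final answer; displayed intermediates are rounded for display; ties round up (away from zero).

1.7588

recognized (one external pair, fixed centres): single-mesh tooth geometry, m = 2.979, N1 = 34, N2 = 61
base radii: r_b1 = 47.765863, r_b2 = 85.697578
tip radii: r_a1 = 54.083745, r_a2 = 93.198015
inv(α') = inv(19.406°) + 2·(+0.155-0.215)·tan α/(34+61) = 0.01312973  ⇒  α' = 19.19816°
a' = a·cos α / cos α' = 141.5025·cos 19.406°/cos 19.19816° = 141.322837
action lengths: √(r_a1²−r_b1²) = 25.366785, √(r_a2²−r_b2²) = 36.630521
base pitch p_b = π·m·cos α = 8.827111
CR = (25.366785 + 36.630521 − 141.322837·sin 19.19816°)/8.827111 = 1.758812
contact ratio ≈ 1.7588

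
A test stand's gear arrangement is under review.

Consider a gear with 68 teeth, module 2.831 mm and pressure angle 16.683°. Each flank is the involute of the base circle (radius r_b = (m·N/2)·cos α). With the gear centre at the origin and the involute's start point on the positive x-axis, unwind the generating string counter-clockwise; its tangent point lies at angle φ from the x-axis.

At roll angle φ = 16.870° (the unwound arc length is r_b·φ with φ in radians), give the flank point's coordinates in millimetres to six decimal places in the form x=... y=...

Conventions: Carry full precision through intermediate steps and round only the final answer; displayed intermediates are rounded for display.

recognized (one wheel, involute flank): single-mesh tooth geometry, m = 2.831, N = 68
pitch radius r_p = m·N/2 = 2.831·68/2 = 96.254000
base radius r_b = r_p·cos α = 96.254000·cos 16.683° = 92.202449
roll angle φ = 16.870° = 0.29443704 rad
x = r_b·(cos φ + φ·sin φ) = 96.112906
y = r_b·(sin φ − φ·cos φ) = 0.777730

x=96.112906 y=0.777730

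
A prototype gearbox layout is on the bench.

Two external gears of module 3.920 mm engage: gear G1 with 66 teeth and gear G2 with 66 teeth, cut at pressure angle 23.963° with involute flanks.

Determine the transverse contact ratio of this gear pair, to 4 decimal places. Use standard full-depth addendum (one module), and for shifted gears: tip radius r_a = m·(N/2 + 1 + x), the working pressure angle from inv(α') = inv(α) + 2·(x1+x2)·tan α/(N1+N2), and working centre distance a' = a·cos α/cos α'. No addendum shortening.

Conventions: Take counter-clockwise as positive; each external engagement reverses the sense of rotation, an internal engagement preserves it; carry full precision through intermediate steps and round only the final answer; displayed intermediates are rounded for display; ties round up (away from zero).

recognized (one external pair, fixed centres): single-mesh tooth geometry, m = 3.920, N1 = 66, N2 = 66
base radii: r_b1 = 118.210193, r_b2 = 118.210193
tip radii: r_a1 = 133.280000, r_a2 = 133.280000
no profile shift: α' = α, a' = a
action lengths: √(r_a1²−r_b1²) = 61.562233, √(r_a2²−r_b2²) = 61.562233
base pitch p_b = π·m·cos α = 11.253584
CR = (61.562233 + 61.562233 − 258.720000·sin 23.96300°)/11.253584 = 1.603597
contact ratio ≈ 1.6036

1.6036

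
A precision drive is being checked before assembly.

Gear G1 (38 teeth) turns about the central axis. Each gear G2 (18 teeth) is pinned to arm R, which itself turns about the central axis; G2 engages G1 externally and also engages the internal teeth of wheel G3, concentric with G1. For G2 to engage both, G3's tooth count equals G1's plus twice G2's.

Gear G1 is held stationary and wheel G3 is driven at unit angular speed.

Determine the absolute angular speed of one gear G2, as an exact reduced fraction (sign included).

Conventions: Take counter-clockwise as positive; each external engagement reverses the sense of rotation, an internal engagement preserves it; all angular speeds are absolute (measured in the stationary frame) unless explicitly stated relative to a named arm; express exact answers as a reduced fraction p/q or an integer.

topology: planetary set — G1 38T / G2 18T / G3 74T, arm = carrier (Willis)
ring teeth: 38 + 2·18 = 74
38(ω_sun−ω_arm) = −74(ω_ring−ω_arm),  ω_sun = 0, ω_ring = 1
38(0−ω_arm) = −74(1−ω_arm)  ⇒  112·ω_arm = 74  ⇒  ω_arm = 37/56
sun–planet mesh: 38·(0−37/56) = −18·(ω_p−ω_arm)  ⇒  ω_p−ω_arm = 703/504
ω_p = 37/56 + 703/504 = 37/18
exact speed ratio = 37/18

37/18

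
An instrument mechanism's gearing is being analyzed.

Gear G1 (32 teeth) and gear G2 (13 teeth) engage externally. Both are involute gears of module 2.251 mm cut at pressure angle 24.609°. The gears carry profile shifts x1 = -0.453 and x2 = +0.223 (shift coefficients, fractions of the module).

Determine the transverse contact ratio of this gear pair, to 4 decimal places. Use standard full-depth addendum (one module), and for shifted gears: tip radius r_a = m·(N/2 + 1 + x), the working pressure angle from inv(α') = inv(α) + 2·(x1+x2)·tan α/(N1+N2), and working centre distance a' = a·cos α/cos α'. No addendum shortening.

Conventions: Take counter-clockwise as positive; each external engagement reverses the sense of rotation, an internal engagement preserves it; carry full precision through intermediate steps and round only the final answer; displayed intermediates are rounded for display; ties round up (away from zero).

1.4253

class = single-mesh tooth geometry [involute pair 32T × 13T, m = 2.251]
base radii: r_b1 = 32.744692, r_b2 = 13.302531
tip radii: r_a1 = 37.247297, r_a2 = 17.384473
inv(α') = inv(24.609°) + 2·(-0.453+0.223)·tan α/(32+13) = 0.02383565  ⇒  α' = 23.24714°
a' = a·cos α / cos α' = 50.6475·cos 24.609°/cos 23.24714° = 50.116105
action lengths: √(r_a1²−r_b1²) = 17.752359, √(r_a2²−r_b2²) = 11.192076
base pitch p_b = π·m·cos α = 6.429405
CR = (17.752359 + 11.192076 − 50.116105·sin 23.24714°)/6.429405 = 1.425281
contact ratio ≈ 1.4253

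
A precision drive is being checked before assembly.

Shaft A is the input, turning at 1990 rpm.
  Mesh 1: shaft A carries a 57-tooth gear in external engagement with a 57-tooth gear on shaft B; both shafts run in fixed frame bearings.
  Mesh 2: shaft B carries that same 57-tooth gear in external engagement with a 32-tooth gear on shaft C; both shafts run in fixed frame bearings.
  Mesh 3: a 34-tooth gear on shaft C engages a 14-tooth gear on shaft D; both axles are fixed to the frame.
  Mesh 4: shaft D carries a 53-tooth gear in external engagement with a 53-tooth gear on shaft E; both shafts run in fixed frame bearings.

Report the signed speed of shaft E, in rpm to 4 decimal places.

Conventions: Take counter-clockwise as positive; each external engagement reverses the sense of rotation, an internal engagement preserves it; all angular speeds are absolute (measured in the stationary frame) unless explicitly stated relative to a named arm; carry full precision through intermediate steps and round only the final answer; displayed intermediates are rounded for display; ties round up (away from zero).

+8608.5268 rpm

4-mesh fixed-axis compound train (all bearings frame-fixed)
mesh 1 [57T→57T]: ω = 1990.0000×57/57 = 1990.0000 rpm, sense flips to −
mesh 2 [57T→32T]: ω = 1990.0000×57/32 = 3544.6875 rpm, sense flips to +
mesh 3 [34T→14T]: ω = 3544.6875×34/14 = 8608.5268 rpm, sense flips to −
mesh 4 [53T→53T]: ω = 8608.5268×53/53 = 8608.5268 rpm, sense flips to +
signed output speed = +8608.5268 rpm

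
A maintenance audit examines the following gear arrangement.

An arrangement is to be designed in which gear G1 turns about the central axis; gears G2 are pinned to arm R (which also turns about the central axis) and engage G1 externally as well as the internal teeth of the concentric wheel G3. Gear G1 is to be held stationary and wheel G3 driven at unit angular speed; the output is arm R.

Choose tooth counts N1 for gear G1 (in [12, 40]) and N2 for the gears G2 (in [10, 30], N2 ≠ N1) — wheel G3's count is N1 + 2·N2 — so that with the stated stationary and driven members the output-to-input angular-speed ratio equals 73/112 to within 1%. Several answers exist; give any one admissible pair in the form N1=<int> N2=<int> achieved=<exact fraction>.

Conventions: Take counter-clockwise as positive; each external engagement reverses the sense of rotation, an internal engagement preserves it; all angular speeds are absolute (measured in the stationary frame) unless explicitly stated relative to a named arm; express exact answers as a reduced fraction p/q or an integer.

N1=39 N2=17 achieved=73/112

planetary set to be sized for 73/112 (Willis relation)
Willis with ω_sun = 0: ω_arm/ω_ring = N3/(N1+N3); set equal to 73/112  ⇒  N3/N1 = (73/112)/(1 − 73/112) = 73/39
N3 = N1 + 2·N2  ⇒  N2/N1 = (N3/N1 − 1)/2 = (73/39 − 1)/2 = 17/39
smallest multiple with N1 ≥ 12 and N2 ≥ 10: k = 1  ⇒  N1 = 1·39 = 39, N2 = 1·17 = 17 (N1 ≤ 40, N2 ≤ 30, N2 ≠ N1 ✓), N3 = 39 + 2·17 = 73
check: N3/(N1+N3) with N1 = 39, N3 = 73 gives 73/112; |achieved − target| = 0 ≤ 73/11200 ✓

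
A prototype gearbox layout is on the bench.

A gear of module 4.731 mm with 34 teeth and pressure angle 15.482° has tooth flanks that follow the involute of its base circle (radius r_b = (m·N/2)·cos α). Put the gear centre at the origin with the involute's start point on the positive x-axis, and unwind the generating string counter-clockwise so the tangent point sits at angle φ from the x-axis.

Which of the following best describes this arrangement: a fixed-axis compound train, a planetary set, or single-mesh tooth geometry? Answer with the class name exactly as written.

single-mesh tooth geometry

recognized (one wheel, involute flank): single-mesh tooth geometry, m = 4.731, N = 34
classification: single-mesh tooth geometry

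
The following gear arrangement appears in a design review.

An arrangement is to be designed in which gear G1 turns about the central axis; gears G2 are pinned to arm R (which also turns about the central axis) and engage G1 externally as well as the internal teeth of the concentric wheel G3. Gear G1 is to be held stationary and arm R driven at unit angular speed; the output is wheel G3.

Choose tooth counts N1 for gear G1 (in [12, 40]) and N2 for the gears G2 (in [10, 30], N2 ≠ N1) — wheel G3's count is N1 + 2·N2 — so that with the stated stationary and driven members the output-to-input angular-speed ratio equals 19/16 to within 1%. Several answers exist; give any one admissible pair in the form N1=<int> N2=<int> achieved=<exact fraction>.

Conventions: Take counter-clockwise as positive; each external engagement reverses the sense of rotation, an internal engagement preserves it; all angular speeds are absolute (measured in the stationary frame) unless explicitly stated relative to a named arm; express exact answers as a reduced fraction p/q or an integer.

N1=12 N2=26 achieved=19/16

design class (target 19/16): planetary set
Willis with ω_sun = 0: ω_ring/ω_arm = (N1+N3)/N3; set equal to 19/16  ⇒  N3/N1 = 1/(19/16 − 1) = 16/3
N3 = N1 + 2·N2  ⇒  N2/N1 = (N3/N1 − 1)/2 = (16/3 − 1)/2 = 13/6
smallest multiple with N1 ≥ 12 and N2 ≥ 10: k = 2  ⇒  N1 = 2·6 = 12, N2 = 2·13 = 26 (N1 ≤ 40, N2 ≤ 30, N2 ≠ N1 ✓), N3 = 12 + 2·26 = 64
check: (N1+N3)/N3 with N1 = 12, N3 = 64 gives 19/16; |achieved − target| = 0 ≤ 19/1600 ✓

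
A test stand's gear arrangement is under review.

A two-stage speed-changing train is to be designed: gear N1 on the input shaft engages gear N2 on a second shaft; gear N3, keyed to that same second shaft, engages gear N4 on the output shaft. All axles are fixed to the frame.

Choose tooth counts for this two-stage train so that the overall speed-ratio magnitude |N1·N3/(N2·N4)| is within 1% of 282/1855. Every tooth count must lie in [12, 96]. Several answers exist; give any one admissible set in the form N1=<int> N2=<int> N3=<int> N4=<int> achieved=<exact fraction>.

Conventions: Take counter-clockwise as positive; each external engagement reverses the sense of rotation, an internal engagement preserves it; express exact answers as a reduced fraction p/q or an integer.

N1=12 N2=53 N3=47 N4=70 achieved=282/1855

topology: fixed-axis compound train — 2 stages, target 282/1855
target = 282/1855 in lowest terms: an exact hit needs N1·N3 = k·282 and N2·N4 = k·1855 for one integer k, every count in [12, 96]; additionally prefer no 1:1 stage (N1 ≠ N2, N3 ≠ N4)
k = 1: no 1:1-free in-range split of k·282 and k·1855 into factor pairs; take k = 2
k = 2: N1·N3 = 564 = 12·47, N2·N4 = 3710 = 53·70
achieved = 12·47/(53·70) = 282/1855; |achieved − target| = 0 ≤ 141/92750 ✓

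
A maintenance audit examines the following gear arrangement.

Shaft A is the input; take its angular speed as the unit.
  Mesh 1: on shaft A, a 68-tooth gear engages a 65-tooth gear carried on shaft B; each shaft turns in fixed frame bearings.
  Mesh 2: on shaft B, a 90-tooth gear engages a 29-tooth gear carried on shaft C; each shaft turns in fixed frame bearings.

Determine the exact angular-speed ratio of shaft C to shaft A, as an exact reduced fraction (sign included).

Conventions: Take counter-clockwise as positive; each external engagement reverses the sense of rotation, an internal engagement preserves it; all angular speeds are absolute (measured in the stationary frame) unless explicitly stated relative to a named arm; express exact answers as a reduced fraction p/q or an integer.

class = fixed-axis compound train [2 meshes; 2 ratios multiply, 2 sense flips]
mesh 1 [68T→65T]: running ratio 68/65, sense −
mesh 2 [90T→29T]: running ratio 1224/377, sense +
ω_out/ω_in = 1224/377

1224/377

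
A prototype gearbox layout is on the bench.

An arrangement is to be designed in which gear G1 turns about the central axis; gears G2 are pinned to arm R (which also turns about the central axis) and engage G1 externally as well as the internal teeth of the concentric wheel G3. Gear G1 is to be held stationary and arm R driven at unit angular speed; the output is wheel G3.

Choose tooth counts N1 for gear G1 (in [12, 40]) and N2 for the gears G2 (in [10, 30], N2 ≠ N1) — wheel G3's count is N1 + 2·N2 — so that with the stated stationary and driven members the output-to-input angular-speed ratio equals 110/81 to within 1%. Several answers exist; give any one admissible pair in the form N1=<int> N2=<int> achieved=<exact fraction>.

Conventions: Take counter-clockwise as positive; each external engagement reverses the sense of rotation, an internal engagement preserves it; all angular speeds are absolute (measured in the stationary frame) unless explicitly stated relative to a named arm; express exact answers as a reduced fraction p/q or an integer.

class = planetary set [ratio 110/81 wanted; Willis about the carrier]
Willis with ω_sun = 0: ω_ring/ω_arm = (N1+N3)/N3; set equal to 110/81  ⇒  N3/N1 = 1/(110/81 − 1) = 81/29
N3 = N1 + 2·N2  ⇒  N2/N1 = (N3/N1 − 1)/2 = (81/29 − 1)/2 = 26/29
smallest multiple with N1 ≥ 12 and N2 ≥ 10: k = 1  ⇒  N1 = 1·29 = 29, N2 = 1·26 = 26 (N1 ≤ 40, N2 ≤ 30, N2 ≠ N1 ✓), N3 = 29 + 2·26 = 81
check: (N1+N3)/N3 with N1 = 29, N3 = 81 gives 110/81; |achieved − target| = 0 ≤ 11/810 ✓

N1=29 N2=26 achieved=110/81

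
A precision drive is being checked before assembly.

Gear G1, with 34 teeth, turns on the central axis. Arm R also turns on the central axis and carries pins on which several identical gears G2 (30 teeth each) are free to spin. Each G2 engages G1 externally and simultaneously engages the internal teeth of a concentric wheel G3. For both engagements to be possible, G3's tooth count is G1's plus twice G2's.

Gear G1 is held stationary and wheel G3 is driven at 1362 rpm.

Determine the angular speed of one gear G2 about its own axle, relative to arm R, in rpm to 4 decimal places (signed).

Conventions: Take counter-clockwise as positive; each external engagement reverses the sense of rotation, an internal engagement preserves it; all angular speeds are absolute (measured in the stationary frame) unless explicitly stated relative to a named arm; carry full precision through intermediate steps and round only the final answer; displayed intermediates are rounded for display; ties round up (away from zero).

planetary set (34T centre, 30T on arm, 94T internal) — Willis relation
normalise by the input: solve with ω_ring = 1, then scale by 1362 rpm
ring teeth: 34 + 2·30 = 94
34(ω_sun−ω_arm) = −94(ω_ring−ω_arm),  ω_sun = 0, ω_ring = 1
34(0−ω_arm) = −94(1−ω_arm)  ⇒  128·ω_arm = 94  ⇒  ω_arm = 47/64
sun–planet mesh: 34·(0−47/64) = −30·(ω_p−ω_arm)  ⇒  ω_p−ω_arm = 799/960
scale: ω_p−ω_arm = 799/960 × 1362 rpm = +1133.5813 rpm

+1133.5813 rpm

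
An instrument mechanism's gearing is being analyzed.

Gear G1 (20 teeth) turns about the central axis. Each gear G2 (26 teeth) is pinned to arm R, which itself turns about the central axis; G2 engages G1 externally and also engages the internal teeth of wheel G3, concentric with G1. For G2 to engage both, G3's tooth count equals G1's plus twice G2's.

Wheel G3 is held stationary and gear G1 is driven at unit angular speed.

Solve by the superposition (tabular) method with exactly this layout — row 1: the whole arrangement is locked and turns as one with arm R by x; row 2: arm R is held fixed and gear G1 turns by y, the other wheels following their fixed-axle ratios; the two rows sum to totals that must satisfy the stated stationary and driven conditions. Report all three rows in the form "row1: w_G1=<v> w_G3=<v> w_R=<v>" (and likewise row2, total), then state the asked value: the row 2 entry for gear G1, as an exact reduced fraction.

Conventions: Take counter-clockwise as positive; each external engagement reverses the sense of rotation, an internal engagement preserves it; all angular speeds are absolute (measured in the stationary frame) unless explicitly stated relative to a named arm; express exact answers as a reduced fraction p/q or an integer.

row1: w_G1=5/23 w_G3=5/23 w_R=5/23
row2: w_G1=18/23 w_G3=-5/23 w_R=0
total: w_G1=1 w_G3=0 w_R=5/23
asked value: 18/23

class = planetary set [G3 = 20+2·26 = 72; Willis about the carrier]
row 1 (train locked, turned with arm): all members turn x
row 2: sun turns y, ring = −(20/72)·y, arm 0
boundary: total ω_ring = x − (20/72)·y = 0 and total ω_sun = x + y = 1  ⇒  y = 18/23, x = 5/23
row 2 ring = −(20/72)·18/23 = -5/23
totals (row 1 + row 2): sun 5/23 + 18/23 = 1, ring 5/23 + (-5/23) = 0, arm 5/23 + 0 = 5/23
asked cell (row2, sun) = 18/23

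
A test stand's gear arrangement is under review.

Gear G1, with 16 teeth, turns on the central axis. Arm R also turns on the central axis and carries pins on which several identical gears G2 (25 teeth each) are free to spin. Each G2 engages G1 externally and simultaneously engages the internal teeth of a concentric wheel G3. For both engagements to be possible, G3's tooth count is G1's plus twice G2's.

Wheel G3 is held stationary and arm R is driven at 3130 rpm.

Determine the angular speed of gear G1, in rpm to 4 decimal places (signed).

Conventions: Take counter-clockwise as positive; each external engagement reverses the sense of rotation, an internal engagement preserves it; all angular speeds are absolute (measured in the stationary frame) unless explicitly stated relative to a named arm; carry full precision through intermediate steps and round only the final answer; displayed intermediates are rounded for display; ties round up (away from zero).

+16041.2500 rpm

planetary set (16T centre, 25T on arm, 66T internal) — Willis relation
normalise by the input: solve with ω_arm = 1, then scale by 3130 rpm
ring teeth: 16 + 2·25 = 66
16(ω_sun−ω_arm) = −66(ω_ring−ω_arm),  ω_ring = 0, ω_arm = 1
ω_sun = 1 − (66/16)(0−1) = 41/8
scale: ω_sun = 41/8 × 3130 rpm = +16041.2500 rpm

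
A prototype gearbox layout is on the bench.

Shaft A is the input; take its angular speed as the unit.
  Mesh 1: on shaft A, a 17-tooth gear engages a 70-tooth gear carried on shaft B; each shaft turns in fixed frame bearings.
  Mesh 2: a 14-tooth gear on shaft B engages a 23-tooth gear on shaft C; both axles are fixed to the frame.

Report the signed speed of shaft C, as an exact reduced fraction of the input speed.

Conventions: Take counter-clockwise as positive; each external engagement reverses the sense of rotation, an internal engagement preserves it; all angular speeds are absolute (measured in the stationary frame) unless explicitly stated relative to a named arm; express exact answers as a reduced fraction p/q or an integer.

17/115

2-mesh fixed-axis compound train (all bearings frame-fixed)
mesh 1 [17T→70T]: |ω|/ω_in = 1×17/70 = 17/70, sense flips to −
mesh 2 [14T→23T]: |ω|/ω_in = (17/70)×14/23 = 17/115, sense flips to +
signed output speed (× input speed) = 17/115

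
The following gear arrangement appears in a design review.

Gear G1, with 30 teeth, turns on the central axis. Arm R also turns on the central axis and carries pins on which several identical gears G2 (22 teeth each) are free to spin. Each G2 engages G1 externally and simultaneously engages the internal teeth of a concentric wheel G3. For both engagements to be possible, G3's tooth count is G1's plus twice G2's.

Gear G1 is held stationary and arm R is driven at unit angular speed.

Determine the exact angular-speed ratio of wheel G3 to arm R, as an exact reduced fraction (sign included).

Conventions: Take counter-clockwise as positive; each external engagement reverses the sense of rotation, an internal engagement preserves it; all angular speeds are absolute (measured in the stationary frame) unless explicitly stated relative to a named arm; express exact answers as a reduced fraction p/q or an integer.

class = planetary set [G3 = 30+2·22 = 74; Willis about the carrier]
ring teeth: 30 + 2·22 = 74
30(ω_sun−ω_arm) = −74(ω_ring−ω_arm),  ω_sun = 0, ω_arm = 1
ω_ring = 1 − (30/74)(0−1) = 52/37
ω_out/ω_in = 52/37

52/37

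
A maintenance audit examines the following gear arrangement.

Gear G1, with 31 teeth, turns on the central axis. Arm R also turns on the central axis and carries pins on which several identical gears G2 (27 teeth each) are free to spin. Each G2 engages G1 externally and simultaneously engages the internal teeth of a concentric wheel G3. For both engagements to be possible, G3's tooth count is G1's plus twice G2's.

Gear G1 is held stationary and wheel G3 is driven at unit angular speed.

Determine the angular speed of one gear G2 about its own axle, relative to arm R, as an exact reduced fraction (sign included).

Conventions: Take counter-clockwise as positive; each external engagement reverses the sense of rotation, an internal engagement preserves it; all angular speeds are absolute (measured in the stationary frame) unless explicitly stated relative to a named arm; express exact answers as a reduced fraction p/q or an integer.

planetary set (31T centre, 27T on arm, 85T internal) — Willis relation
ring teeth: 31 + 2·27 = 85
31(ω_sun−ω_arm) = −85(ω_ring−ω_arm),  ω_sun = 0, ω_ring = 1
31(0−ω_arm) = −85(1−ω_arm)  ⇒  116·ω_arm = 85  ⇒  ω_arm = 85/116
sun–planet mesh: 31·(0−85/116) = −27·(ω_p−ω_arm)  ⇒  ω_p−ω_arm = 2635/3132
exact speed ratio = 2635/3132

2635/3132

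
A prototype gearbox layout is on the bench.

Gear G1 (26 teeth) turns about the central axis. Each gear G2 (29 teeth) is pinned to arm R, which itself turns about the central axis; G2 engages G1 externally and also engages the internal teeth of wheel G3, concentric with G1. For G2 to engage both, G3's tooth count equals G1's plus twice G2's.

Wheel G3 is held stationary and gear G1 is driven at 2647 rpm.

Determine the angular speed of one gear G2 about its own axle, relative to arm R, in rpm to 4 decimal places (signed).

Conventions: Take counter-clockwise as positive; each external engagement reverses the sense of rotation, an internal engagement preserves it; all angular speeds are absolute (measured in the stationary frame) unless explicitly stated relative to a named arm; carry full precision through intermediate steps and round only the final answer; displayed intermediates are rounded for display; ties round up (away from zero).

-1812.2408 rpm

planetary set (26T centre, 29T on arm, 84T internal) — Willis relation
normalise by the input: solve with ω_sun = 1, then scale by 2647 rpm
ring teeth: 26 + 2·29 = 84
26(ω_sun−ω_arm) = −84(ω_ring−ω_arm),  ω_ring = 0, ω_sun = 1
26(1−ω_arm) = −84(0−ω_arm)  ⇒  110·ω_arm = 26  ⇒  ω_arm = 13/55
sun–planet mesh: 26·(1−13/55) = −29·(ω_p−ω_arm)  ⇒  ω_p−ω_arm = -1092/1595
scale: ω_p−ω_arm = -1092/1595 × 2647 rpm = -1812.2408 rpm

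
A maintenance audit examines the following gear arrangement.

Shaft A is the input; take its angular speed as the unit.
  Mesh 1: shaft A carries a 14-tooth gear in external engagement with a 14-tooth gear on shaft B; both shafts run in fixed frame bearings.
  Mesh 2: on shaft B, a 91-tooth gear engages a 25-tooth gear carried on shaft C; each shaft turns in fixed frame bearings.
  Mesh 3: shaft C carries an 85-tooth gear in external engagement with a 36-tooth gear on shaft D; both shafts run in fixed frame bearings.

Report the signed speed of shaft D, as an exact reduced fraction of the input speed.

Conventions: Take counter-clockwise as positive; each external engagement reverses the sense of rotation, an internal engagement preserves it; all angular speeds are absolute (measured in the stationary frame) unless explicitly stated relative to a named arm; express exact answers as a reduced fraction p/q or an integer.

3-mesh fixed-axis compound train (all bearings frame-fixed)
mesh 1 [14T→14T]: |ω|/ω_in = 1×14/14 = 1, sense flips to −
mesh 2 [91T→25T]: |ω|/ω_in = 1×91/25 = 91/25, sense flips to +
mesh 3 [85T→36T]: |ω|/ω_in = (91/25)×85/36 = 1547/180, sense flips to −
signed output speed (× input speed) = -1547/180

-1547/180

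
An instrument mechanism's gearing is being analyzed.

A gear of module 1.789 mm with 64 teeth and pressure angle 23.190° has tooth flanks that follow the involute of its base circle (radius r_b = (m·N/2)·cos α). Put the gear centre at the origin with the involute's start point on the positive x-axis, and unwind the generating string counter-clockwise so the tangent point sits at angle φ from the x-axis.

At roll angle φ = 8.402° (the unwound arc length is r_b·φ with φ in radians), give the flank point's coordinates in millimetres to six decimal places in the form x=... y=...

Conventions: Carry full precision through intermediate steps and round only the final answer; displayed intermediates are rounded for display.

class = single-mesh tooth geometry [base-circle involute, m = 1.789, 64T]
pitch radius r_p = m·N/2 = 1.789·64/2 = 57.248000
base radius r_b = r_p·cos α = 57.248000·cos 23.190° = 52.622595
roll angle φ = 8.402° = 0.14664256 rad
x = r_b·(cos φ + φ·sin φ) = 53.185356
y = r_b·(sin φ − φ·cos φ) = 0.055195

x=53.185356 y=0.055195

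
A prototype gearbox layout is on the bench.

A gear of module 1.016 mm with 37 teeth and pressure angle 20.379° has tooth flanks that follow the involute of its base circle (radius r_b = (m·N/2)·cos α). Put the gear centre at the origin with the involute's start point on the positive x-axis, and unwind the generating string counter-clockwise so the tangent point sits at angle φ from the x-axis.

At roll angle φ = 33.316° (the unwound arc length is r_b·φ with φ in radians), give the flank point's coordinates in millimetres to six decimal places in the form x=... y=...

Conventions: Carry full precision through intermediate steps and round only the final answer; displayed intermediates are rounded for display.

x=20.351150 y=1.116114

class = single-mesh tooth geometry [base-circle involute, m = 1.016, 37T]
pitch radius r_p = m·N/2 = 1.016·37/2 = 18.796000
base radius r_b = r_p·cos α = 18.796000·cos 20.379° = 17.619552
roll angle φ = 33.316° = 0.58147389 rad
x = r_b·(cos φ + φ·sin φ) = 20.351150
y = r_b·(sin φ − φ·cos φ) = 1.116114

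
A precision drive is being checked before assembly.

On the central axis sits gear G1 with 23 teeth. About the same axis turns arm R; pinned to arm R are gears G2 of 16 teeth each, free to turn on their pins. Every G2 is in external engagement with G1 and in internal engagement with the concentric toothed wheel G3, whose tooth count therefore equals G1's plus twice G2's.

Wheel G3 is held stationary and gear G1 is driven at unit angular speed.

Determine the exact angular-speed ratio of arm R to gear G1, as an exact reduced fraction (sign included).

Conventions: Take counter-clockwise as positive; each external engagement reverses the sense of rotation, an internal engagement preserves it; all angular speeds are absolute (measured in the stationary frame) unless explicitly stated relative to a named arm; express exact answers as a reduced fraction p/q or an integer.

23/78

topology: planetary set — G1 23T / G2 16T / G3 55T, arm = carrier (Willis)
ring teeth: 23 + 2·16 = 55
23(ω_sun−ω_arm) = −55(ω_ring−ω_arm),  ω_ring = 0, ω_sun = 1
23(1−ω_arm) = −55(0−ω_arm)  ⇒  78·ω_arm = 23  ⇒  ω_arm = 23/78
ω_out/ω_in = 23/78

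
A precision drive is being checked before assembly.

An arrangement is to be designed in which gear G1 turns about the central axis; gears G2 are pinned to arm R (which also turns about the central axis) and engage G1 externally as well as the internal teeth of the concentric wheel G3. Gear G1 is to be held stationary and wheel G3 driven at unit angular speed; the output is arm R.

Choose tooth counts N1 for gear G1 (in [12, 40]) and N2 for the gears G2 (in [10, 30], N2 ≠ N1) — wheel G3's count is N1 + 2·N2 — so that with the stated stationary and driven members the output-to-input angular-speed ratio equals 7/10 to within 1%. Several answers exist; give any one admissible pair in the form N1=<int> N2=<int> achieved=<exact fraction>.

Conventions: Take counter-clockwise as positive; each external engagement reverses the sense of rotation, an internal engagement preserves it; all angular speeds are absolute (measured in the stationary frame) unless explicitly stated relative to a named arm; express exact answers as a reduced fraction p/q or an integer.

design class (target 7/10): planetary set
Willis with ω_sun = 0: ω_arm/ω_ring = N3/(N1+N3); set equal to 7/10  ⇒  N3/N1 = (7/10)/(1 − 7/10) = 7/3
N3 = N1 + 2·N2  ⇒  N2/N1 = (N3/N1 − 1)/2 = (7/3 − 1)/2 = 2/3
smallest multiple with N1 ≥ 12 and N2 ≥ 10: k = 5  ⇒  N1 = 5·3 = 15, N2 = 5·2 = 10 (N1 ≤ 40, N2 ≤ 30, N2 ≠ N1 ✓), N3 = 15 + 2·10 = 35
check: N3/(N1+N3) with N1 = 15, N3 = 35 gives 7/10; |achieved − target| = 0 ≤ 7/1000 ✓

N1=15 N2=10 achieved=7/10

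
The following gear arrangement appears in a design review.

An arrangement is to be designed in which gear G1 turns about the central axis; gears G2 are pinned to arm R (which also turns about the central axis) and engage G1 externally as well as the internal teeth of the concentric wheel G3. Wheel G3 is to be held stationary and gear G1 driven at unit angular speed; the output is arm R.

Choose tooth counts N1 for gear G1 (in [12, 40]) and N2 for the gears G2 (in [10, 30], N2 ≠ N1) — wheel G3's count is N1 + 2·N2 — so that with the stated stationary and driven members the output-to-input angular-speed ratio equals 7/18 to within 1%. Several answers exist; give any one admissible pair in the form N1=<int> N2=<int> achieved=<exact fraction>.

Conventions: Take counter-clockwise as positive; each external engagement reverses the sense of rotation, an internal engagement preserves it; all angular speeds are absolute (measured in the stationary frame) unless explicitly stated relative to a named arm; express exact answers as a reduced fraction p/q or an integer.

N1=35 N2=10 achieved=7/18

design class (target 7/18): planetary set
Willis with ω_ring = 0: ω_arm/ω_sun = N1/(N1+N3); set equal to 7/18  ⇒  N3/N1 = 1/(7/18) − 1 = 11/7
N3 = N1 + 2·N2  ⇒  N2/N1 = (N3/N1 − 1)/2 = (11/7 − 1)/2 = 2/7
smallest multiple with N1 ≥ 12 and N2 ≥ 10: k = 5  ⇒  N1 = 5·7 = 35, N2 = 5·2 = 10 (N1 ≤ 40, N2 ≤ 30, N2 ≠ N1 ✓), N3 = 35 + 2·10 = 55
check: N1/(N1+N3) with N1 = 35, N3 = 55 gives 7/18; |achieved − target| = 0 ≤ 7/1800 ✓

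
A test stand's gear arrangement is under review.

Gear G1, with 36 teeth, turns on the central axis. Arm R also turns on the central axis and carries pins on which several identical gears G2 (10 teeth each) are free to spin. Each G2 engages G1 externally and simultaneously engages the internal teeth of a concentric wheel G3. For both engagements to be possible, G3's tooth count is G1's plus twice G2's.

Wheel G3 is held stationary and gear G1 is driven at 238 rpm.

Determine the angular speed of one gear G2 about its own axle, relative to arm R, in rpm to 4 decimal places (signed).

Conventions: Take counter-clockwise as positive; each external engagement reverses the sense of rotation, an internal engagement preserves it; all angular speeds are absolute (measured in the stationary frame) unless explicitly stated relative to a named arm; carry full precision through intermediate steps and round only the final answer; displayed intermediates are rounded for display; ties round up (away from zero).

recognized (axles ride arm R): planetary set, 36/10/56 teeth
normalise by the input: solve with ω_sun = 1, then scale by 238 rpm
ring teeth: 36 + 2·10 = 56
36(ω_sun−ω_arm) = −56(ω_ring−ω_arm),  ω_ring = 0, ω_sun = 1
36(1−ω_arm) = −56(0−ω_arm)  ⇒  92·ω_arm = 36  ⇒  ω_arm = 9/23
sun–planet mesh: 36·(1−9/23) = −10·(ω_p−ω_arm)  ⇒  ω_p−ω_arm = -252/115
scale: ω_p−ω_arm = -252/115 × 238 rpm = -521.5304 rpm

-521.5304 rpm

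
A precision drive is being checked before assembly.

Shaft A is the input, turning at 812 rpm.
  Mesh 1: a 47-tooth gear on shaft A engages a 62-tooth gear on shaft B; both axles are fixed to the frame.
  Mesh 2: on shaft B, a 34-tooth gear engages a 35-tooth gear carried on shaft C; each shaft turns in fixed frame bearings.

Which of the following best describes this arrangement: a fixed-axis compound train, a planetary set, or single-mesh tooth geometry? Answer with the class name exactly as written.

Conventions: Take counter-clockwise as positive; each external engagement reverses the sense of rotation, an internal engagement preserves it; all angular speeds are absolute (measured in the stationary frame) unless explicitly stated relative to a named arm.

2-mesh fixed-axis compound train (all bearings frame-fixed)
classification: fixed-axis compound train

fixed-axis compound train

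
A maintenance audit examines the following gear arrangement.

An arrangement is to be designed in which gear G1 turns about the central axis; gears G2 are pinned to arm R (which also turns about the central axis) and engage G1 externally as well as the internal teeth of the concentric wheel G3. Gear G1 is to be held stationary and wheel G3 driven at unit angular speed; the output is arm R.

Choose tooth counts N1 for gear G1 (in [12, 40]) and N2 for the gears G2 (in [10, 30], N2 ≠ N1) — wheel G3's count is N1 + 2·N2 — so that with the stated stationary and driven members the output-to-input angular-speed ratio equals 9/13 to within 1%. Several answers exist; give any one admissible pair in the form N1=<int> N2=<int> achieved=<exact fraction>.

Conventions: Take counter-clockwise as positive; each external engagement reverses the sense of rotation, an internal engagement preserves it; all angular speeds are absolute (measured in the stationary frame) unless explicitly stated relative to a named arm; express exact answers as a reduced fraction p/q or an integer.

topology: planetary set — design target 9/13, arm = carrier (Willis)
Willis with ω_sun = 0: ω_arm/ω_ring = N3/(N1+N3); set equal to 9/13  ⇒  N3/N1 = (9/13)/(1 − 9/13) = 9/4
N3 = N1 + 2·N2  ⇒  N2/N1 = (N3/N1 − 1)/2 = (9/4 − 1)/2 = 5/8
smallest multiple with N1 ≥ 12 and N2 ≥ 10: k = 2  ⇒  N1 = 2·8 = 16, N2 = 2·5 = 10 (N1 ≤ 40, N2 ≤ 30, N2 ≠ N1 ✓), N3 = 16 + 2·10 = 36
check: N3/(N1+N3) with N1 = 16, N3 = 36 gives 9/13; |achieved − target| = 0 ≤ 9/1300 ✓

N1=16 N2=10 achieved=9/13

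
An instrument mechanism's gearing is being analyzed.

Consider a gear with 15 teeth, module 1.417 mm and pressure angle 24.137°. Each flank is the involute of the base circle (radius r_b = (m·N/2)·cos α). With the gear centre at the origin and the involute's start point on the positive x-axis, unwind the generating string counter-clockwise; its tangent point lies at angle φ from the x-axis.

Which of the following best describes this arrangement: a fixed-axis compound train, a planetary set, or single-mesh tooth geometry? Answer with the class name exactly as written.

single-mesh involute tooth geometry (15T wheel at module 1.417)
classification: single-mesh tooth geometry

single-mesh tooth geometry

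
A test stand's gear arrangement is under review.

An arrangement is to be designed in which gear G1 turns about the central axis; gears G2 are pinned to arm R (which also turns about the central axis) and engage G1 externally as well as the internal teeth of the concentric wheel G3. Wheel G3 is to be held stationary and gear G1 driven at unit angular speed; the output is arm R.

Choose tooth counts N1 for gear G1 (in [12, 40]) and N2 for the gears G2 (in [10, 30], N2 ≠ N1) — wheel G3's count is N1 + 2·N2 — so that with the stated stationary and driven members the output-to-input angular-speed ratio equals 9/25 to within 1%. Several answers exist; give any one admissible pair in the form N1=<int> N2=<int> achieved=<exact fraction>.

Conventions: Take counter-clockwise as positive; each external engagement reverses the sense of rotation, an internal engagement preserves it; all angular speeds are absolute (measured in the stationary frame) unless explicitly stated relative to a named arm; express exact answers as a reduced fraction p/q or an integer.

N1=36 N2=14 achieved=9/25

design class (target 9/25): planetary set
Willis with ω_ring = 0: ω_arm/ω_sun = N1/(N1+N3); set equal to 9/25  ⇒  N3/N1 = 1/(9/25) − 1 = 16/9
N3 = N1 + 2·N2  ⇒  N2/N1 = (N3/N1 − 1)/2 = (16/9 − 1)/2 = 7/18
smallest multiple with N1 ≥ 12 and N2 ≥ 10: k = 2  ⇒  N1 = 2·18 = 36, N2 = 2·7 = 14 (N1 ≤ 40, N2 ≤ 30, N2 ≠ N1 ✓), N3 = 36 + 2·14 = 64
check: N1/(N1+N3) with N1 = 36, N3 = 64 gives 9/25; |achieved − target| = 0 ≤ 9/2500 ✓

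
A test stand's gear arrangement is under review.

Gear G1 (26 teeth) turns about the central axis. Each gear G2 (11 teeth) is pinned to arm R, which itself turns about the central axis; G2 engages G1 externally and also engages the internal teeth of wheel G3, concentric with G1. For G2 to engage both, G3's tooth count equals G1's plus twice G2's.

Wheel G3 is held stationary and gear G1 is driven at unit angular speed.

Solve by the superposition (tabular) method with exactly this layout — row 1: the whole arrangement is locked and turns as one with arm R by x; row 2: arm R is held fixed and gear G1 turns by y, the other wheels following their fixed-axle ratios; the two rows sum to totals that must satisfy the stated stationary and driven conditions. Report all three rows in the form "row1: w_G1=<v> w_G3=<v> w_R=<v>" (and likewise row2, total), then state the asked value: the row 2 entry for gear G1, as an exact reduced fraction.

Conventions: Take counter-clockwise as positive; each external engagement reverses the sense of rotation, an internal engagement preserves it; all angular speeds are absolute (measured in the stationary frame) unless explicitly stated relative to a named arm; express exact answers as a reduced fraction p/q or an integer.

class = planetary set [G3 = 26+2·11 = 48; Willis about the carrier]
row 1 — lock + rotate with arm: ω_sun = ω_ring = ω_arm = x
superposition row 2 [arm held]: sun y, ring −(26/48)·y, arm 0
boundary: total ω_ring = x − (26/48)·y = 0 and total ω_sun = x + y = 1  ⇒  y = 24/37, x = 13/37
row 2 ring = −(26/48)·24/37 = -13/37
totals (row 1 + row 2): sun 13/37 + 24/37 = 1, ring 13/37 + (-13/37) = 0, arm 13/37 + 0 = 13/37
asked cell (row2, sun) = 24/37

row1: w_G1=13/37 w_G3=13/37 w_R=13/37
row2: w_G1=24/37 w_G3=-13/37 w_R=0
total: w_G1=1 w_G3=0 w_R=13/37
asked value: 24/37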